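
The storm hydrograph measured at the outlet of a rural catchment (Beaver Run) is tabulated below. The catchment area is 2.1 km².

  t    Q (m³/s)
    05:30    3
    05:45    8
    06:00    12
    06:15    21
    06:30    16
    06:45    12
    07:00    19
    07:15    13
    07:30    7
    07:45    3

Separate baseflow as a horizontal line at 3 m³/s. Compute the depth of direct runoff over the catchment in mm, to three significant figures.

d ≈ 36.0 mm

Direct runoff: 0.0, 5.0, 9.0, 18.0, 13.0, 9.0, 16.0, 10.0, 4.0, 0.0 m³/s; ΣQ_DR = 84.00 m³/s.
V = ΣQ_DR · Δt = 84.00 × 900 s = 75600 m³.
Over A = 2.1 km², depth = V / A = 36.0 mm.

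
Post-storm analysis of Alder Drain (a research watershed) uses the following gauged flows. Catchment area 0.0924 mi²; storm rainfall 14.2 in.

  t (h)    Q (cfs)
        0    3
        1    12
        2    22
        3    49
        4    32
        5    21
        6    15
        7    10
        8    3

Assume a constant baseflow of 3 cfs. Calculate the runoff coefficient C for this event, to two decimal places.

C ≈ 0.17

ΣQ_DR = 140.0 cfs; V = ΣQ_DR·Δt = 5.040 × 10^5 ft³.
Runoff depth d = V / A = 2.348 in.
C = d / P = 2.348 / 14.2 = 0.17.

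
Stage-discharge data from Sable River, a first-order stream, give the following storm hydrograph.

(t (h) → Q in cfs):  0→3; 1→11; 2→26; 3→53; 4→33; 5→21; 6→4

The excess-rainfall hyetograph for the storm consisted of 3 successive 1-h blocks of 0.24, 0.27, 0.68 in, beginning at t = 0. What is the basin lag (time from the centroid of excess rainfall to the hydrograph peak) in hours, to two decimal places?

t_L ≈ 1.13 h

Centroid of excess rainfall: t_c = Σ P_i·t̄_i / ΣP_i = 1.8697 h (block centres at 0.5, 1.5, 2.5 h).
Hydrograph peak occurs at t = 3 h, so basin lag t_L = 3 − 1.8697 = 1.13 h.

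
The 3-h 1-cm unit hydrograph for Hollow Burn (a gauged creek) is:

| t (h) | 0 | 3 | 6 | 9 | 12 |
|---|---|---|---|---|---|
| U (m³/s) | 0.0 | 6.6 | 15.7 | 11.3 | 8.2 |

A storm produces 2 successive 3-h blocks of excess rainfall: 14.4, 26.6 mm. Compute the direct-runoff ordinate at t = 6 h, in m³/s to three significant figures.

By discrete convolution, Q_j = Σ (P_i / 10 mm) · U_{j−i}.
At t = 6 h (j=2): Q = (14.4/10)·15.7 + (26.6/10)·6.6 = 40.2 m³/s.

Q ≈ 40.2 m³/s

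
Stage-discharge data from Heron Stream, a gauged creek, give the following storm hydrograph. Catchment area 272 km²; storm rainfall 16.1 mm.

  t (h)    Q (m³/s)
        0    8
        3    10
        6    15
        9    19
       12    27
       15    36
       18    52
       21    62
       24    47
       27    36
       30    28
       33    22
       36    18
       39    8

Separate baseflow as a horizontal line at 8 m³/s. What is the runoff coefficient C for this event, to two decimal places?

C ≈ 0.68

ΣQ_DR = 276.0 m³/s; V = ΣQ_DR·Δt = 2.981 × 10^6 m³.
Runoff depth d = V / A = 10.96 mm.
C = d / P = 10.96 / 16.1 = 0.68.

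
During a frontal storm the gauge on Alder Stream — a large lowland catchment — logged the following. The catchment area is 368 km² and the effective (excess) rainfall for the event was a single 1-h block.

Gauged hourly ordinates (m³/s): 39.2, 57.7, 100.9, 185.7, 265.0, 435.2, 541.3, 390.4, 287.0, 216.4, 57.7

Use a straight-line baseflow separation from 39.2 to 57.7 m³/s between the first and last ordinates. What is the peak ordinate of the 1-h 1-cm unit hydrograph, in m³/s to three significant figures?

U_p ≈ 246 m³/s

Direct runoff: 0.00, 16.65, 58.00, 140.95, 218.40, 386.75, 491.00, 338.25, 233.00, 160.55, 0.00 m³/s; ΣQ_DR = 2044 m³/s, peak = 491.00 m³/s.
Runoff depth d = ΣQ_DR·Δt / A = 2044 × 3600 / (368 km²) = 19.99 mm.
The 1-cm UH is the DRH scaled by (10 mm)/d, so U_p = 491.00 × 10/19.99 = 246 m³/s.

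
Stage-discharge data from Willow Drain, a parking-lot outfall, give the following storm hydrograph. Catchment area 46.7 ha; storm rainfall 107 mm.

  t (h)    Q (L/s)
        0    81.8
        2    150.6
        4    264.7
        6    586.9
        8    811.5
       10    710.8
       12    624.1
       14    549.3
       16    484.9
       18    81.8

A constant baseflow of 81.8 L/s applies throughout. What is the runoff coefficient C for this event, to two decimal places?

C ≈ 0.51

ΣQ_DR = 3528 L/s; V = ΣQ_DR·Δt = 2.540 × 10^7 L.
Runoff depth d = V / A = 54.40 mm.
C = d / P = 54.40 / 107 = 0.51.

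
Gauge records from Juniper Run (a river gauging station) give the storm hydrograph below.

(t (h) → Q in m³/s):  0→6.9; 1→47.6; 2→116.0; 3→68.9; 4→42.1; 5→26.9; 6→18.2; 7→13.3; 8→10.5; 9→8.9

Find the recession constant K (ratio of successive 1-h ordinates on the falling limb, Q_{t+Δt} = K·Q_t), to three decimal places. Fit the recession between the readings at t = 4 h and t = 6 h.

K ≈ 0.657

Using the recession-limb readings at t = 4 h and t = 6 h: Q falls from 42.1 to 18.2 m³/s over 2 intervals.
K = (Q₂/Q₁)^(1/2) = (18.2/42.1)^(1/2) = 0.657.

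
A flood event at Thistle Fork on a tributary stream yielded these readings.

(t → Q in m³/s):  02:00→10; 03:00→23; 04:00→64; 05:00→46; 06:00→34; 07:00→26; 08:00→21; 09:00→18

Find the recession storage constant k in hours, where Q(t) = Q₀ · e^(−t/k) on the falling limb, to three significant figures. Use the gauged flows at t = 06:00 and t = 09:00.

On the falling limb, Q drops from 34 to 18 m³/s between t = 06:00 and t = 09:00 (Δt = 3 h).
k = −Δt / ln(Q₂/Q₁) = −3 / ln(18/34) = 4.72 h.

k ≈ 4.72 h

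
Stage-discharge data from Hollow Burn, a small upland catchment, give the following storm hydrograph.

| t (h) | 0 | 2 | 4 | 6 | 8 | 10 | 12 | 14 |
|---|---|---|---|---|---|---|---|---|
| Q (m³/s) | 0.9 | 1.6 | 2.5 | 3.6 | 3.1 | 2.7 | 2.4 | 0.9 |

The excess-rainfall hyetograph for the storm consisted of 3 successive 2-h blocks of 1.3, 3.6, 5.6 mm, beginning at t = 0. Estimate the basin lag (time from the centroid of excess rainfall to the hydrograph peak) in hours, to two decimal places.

t_L ≈ 2.18 h

Centroid of excess rainfall: t_c = Σ P_i·t̄_i / ΣP_i = 3.8190 h (block centres at 1, 3, 5 h).
Hydrograph peak occurs at t = 6 h, so basin lag t_L = 6 − 3.8190 = 2.18 h.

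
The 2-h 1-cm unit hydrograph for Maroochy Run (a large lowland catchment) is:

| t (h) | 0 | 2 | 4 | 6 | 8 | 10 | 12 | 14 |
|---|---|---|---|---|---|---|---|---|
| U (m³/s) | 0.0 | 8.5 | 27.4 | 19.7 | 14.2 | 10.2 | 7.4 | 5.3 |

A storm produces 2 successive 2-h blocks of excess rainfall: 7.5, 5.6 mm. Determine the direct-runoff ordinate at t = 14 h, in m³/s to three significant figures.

Q ≈ 8.12 m³/s

By discrete convolution, Q_j = Σ (P_i / 10 mm) · U_{j−i}.
At t = 14 h (j=7): Q = (7.5/10)·5.3 + (5.6/10)·7.4 = 8.12 m³/s.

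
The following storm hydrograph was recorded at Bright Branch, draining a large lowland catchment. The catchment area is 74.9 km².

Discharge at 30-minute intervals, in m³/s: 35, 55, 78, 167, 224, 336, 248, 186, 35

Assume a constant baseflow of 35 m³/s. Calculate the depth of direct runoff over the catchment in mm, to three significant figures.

d ≈ 25.2 mm

Direct runoff: 0.0, 20.0, 43.0, 132.0, 189.0, 301.0, 213.0, 151.0, 0.0 m³/s; ΣQ_DR = 1049 m³/s.
V = ΣQ_DR · Δt = 1049 × 1800 s = 1.888 × 10^6 m³.
Over A = 74.9 km², depth = V / A = 25.2 mm.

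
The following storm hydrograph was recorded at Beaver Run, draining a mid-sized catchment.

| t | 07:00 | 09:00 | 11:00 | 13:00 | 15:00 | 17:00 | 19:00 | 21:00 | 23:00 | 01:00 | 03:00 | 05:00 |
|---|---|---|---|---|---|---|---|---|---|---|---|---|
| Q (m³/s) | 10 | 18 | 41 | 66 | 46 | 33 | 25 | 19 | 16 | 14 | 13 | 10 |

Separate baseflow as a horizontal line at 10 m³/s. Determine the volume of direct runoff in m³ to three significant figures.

V ≈ 1.38 × 10^6 m³

Direct-runoff ordinates (Q − Q_b): 0.0, 8.0, 31.0, 56.0, 36.0, 23.0, 15.0, 9.0, 6.0, 4.0, 3.0, 0.0 m³/s.
ΣQ_DR = 191.0 m³/s.
With Δt = 2 h = 7200 s, V = ΣQ_DR · Δt = 191.0 × 7200 = 1.38 × 10^6 m³.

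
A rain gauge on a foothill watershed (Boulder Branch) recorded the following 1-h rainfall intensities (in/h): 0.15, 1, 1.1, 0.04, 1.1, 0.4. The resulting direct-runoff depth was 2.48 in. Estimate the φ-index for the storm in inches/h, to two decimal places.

φ ≈ 0.28 in/h

Only the 4 blocks with intensity above φ contribute runoff: 1, 1.1, 1.1, 0.4 in/h.
Σ(I−φ)·Δt = d  ⇒  (1+1.1+1.1+0.4 − 4φ)·1 = 2.48
φ = (3.600 − 2.48/1) / 4 = 0.28 in/h.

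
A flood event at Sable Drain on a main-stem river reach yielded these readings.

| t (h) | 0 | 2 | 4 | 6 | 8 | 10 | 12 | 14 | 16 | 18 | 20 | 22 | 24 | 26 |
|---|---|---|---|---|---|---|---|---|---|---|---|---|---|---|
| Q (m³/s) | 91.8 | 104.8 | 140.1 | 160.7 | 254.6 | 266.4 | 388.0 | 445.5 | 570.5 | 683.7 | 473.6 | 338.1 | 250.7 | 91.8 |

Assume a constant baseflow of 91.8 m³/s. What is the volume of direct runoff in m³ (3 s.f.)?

V ≈ 2.14 × 10^7 m³

Direct-runoff ordinates (Q − Q_b): 0.0, 13.0, 48.3, 68.9, 162.8, 174.6, 296.2, 353.7, 478.7, 591.9, 381.8, 246.3, 158.9, 0.0 m³/s.
ΣQ_DR = 2975 m³/s.
With Δt = 2 h = 7200 s, V = ΣQ_DR · Δt = 2975 × 7200 = 2.14 × 10^7 m³.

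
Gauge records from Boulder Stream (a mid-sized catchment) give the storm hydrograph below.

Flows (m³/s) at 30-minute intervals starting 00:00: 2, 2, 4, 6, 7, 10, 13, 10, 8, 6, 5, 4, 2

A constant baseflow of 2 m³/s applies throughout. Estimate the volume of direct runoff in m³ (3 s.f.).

Direct-runoff ordinates (Q − Q_b): 0.0, 0.0, 2.0, 4.0, 5.0, 8.0, 11.0, 8.0, 6.0, 4.0, 3.0, 2.0, 0.0 m³/s.
ΣQ_DR = 53.00 m³/s.
With Δt = 0.5 h = 1800 s, V = ΣQ_DR · Δt = 53.00 × 1800 = 95400 m³.

V ≈ 95400 m³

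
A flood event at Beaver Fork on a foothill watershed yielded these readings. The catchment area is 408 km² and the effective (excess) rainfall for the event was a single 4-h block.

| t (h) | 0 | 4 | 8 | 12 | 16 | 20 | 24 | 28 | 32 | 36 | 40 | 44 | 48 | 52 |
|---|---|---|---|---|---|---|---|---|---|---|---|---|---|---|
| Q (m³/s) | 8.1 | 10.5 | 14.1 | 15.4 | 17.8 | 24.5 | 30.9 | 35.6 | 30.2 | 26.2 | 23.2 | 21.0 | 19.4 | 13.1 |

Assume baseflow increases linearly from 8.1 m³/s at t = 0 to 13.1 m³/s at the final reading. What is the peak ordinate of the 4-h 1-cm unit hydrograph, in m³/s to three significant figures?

Direct runoff: 0.00, 2.02, 5.23, 6.15, 8.16, 14.48, 20.49, 24.81, 19.02, 14.64, 11.25, 8.67, 6.68, 0.00 m³/s; ΣQ_DR = 141.6 m³/s, peak = 24.81 m³/s.
Runoff depth d = ΣQ_DR·Δt / A = 141.6 × 14400 / (408 km²) = 4.998 mm.
The 1-cm UH is the DRH scaled by (10 mm)/d, so U_p = 24.81 × 10/4.998 = 49.6 m³/s.

U_p ≈ 49.6 m³/s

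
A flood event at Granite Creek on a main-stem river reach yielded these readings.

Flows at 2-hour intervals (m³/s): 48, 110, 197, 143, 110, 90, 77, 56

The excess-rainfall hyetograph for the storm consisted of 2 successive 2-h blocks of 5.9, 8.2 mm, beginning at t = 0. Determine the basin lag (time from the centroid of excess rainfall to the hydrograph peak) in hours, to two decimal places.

Centroid of excess rainfall: t_c = Σ P_i·t̄_i / ΣP_i = 2.1631 h (block centres at 1, 3 h).
Hydrograph peak occurs at t = 4 h, so basin lag t_L = 4 − 2.1631 = 1.84 h.

t_L ≈ 1.84 h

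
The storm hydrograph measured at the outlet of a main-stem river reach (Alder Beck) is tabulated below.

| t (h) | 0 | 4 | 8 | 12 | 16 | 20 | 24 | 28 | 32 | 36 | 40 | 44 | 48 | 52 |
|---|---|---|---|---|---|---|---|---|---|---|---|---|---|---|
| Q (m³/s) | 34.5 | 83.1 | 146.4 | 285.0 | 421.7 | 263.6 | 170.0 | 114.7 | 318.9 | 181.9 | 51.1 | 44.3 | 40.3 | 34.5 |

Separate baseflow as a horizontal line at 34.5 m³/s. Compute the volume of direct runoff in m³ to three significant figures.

Direct-runoff ordinates (Q − Q_b): 0.0, 48.6, 111.9, 250.5, 387.2, 229.1, 135.5, 80.2, 284.4, 147.4, 16.6, 9.8, 5.8, 0.0 m³/s.
ΣQ_DR = 1707 m³/s.
With Δt = 4 h = 14400 s, V = ΣQ_DR · Δt = 1707 × 14400 = 2.46 × 10^7 m³.

V ≈ 2.46 × 10^7 m³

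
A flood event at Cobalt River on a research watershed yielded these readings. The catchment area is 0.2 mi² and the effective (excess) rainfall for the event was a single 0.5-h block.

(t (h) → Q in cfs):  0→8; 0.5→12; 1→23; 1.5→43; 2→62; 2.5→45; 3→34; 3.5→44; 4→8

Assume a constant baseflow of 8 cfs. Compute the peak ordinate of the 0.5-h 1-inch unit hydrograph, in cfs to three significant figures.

U_p ≈ 67.3 cfs

Direct runoff: 0.0, 4.0, 15.0, 35.0, 54.0, 37.0, 26.0, 36.0, 0.0 cfs; ΣQ_DR = 207.0 cfs, peak = 54.0 cfs.
Runoff depth d = ΣQ_DR·Δt / A = 207.0 × 1800 / (0.2 mi²) = 0.8019 in.
The 1-inch UH is the DRH scaled by (1 in)/d, so U_p = 54.0 × 1/0.8019 = 67.3 cfs.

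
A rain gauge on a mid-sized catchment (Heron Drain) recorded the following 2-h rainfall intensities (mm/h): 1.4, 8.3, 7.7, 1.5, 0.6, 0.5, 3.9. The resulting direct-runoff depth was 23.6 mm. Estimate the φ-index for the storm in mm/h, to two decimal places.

Only the 3 blocks with intensity above φ contribute runoff: 8.3, 7.7, 3.9 mm/h.
Σ(I−φ)·Δt = d  ⇒  (8.3+7.7+3.9 − 3φ)·2 = 23.6
φ = (19.90 − 23.6/2) / 3 = 2.70 mm/h.

φ ≈ 2.70 mm/h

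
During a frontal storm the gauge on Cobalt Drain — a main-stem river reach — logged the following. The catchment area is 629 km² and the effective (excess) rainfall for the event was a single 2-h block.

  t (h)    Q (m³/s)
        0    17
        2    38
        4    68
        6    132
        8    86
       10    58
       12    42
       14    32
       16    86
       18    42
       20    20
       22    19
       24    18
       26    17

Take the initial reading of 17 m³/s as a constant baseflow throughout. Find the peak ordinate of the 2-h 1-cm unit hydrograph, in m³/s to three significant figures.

U_p ≈ 230 m³/s

Direct runoff: 0.0, 21.0, 51.0, 115.0, 69.0, 41.0, 25.0, 15.0, 69.0, 25.0, 3.0, 2.0, 1.0, 0.0 m³/s; ΣQ_DR = 437.0 m³/s, peak = 115.0 m³/s.
Runoff depth d = ΣQ_DR·Δt / A = 437.0 × 7200 / (629 km²) = 5.002 mm.
The 1-cm UH is the DRH scaled by (10 mm)/d, so U_p = 115.0 × 10/5.002 = 230 m³/s.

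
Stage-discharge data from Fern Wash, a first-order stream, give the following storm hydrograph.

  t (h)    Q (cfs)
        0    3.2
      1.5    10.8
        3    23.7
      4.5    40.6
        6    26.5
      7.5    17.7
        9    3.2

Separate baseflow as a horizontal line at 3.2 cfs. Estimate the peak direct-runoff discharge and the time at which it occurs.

Q_p = 37.4 cfs at t = 4.5 h

Subtracting baseflow gives direct-runoff ordinates: 0.0, 7.6, 20.5, 37.4, 23.3, 14.5, 0.0 cfs.
The maximum is 37.4 cfs, occurring at the reading for t = 4.5 h.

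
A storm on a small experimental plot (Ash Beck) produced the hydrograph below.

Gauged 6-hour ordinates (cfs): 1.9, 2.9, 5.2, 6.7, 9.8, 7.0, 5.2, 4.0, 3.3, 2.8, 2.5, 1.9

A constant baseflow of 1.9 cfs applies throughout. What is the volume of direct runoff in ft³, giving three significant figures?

Direct-runoff ordinates (Q − Q_b): 0.0, 1.0, 3.3, 4.8, 7.9, 5.1, 3.3, 2.1, 1.4, 0.9, 0.6, 0.0 cfs.
ΣQ_DR = 30.40 cfs.
With Δt = 6 h = 21600 s, V = ΣQ_DR · Δt = 30.40 × 21600 = 6.57 × 10^5 ft³.

V ≈ 6.57 × 10^5 ft³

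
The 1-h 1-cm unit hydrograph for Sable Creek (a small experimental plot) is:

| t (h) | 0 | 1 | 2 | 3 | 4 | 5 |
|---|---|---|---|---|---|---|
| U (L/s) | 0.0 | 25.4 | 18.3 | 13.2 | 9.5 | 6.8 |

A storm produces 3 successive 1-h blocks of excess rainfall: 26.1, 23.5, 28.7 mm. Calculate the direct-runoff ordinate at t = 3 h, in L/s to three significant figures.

By discrete convolution, Q_j = Σ (P_i / 10 mm) · U_{j−i}.
At t = 3 h (j=3): Q = (26.1/10)·13.2 + (23.5/10)·18.3 + (28.7/10)·25.4 = 150 L/s.

Q ≈ 150 L/s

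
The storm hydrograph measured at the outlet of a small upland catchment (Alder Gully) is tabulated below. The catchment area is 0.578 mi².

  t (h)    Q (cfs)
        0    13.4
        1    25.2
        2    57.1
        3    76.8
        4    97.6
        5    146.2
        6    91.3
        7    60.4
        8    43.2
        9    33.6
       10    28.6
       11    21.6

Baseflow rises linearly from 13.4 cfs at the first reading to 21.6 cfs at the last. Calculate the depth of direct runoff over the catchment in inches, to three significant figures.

Direct runoff: 0.00, 11.05, 42.21, 61.16, 81.22, 129.07, 73.43, 41.78, 23.84, 13.49, 7.75, 0.00 cfs; ΣQ_DR = 485.0 cfs.
V = ΣQ_DR · Δt = 485.0 × 3600 s = 1.746 × 10^6 ft³.
Over A = 0.578 mi², depth = V / A = 1.30 in.

d ≈ 1.30 in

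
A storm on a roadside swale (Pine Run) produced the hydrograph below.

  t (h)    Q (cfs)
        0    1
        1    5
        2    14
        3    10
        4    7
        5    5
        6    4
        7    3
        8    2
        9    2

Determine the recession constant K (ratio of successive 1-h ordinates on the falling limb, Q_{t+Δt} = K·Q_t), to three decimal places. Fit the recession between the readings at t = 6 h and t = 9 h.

K ≈ 0.794

Using the recession-limb readings at t = 6 h and t = 9 h: Q falls from 4 to 2 cfs over 3 intervals.
K = (Q₂/Q₁)^(1/3) = (2/4)^(1/3) = 0.794.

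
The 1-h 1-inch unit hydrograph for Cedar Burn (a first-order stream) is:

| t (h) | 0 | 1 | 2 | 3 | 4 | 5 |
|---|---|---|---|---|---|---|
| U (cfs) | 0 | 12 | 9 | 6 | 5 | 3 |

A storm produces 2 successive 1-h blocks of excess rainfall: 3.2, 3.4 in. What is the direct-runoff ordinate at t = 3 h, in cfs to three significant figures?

By discrete convolution, Q_j = Σ (P_i / 1 in) · U_{j−i}.
At t = 3 h (j=3): Q = (3.2/1)·6 + (3.4/1)·9 = 49.8 cfs.

Q ≈ 49.8 cfs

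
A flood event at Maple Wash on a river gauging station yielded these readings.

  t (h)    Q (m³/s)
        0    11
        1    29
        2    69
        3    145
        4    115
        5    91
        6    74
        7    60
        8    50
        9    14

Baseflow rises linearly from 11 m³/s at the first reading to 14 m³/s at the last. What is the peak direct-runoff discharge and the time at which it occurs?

Q_p = 133.00 m³/s at t = 3 h

Subtracting baseflow gives direct-runoff ordinates: 0.00, 17.67, 57.33, 133.00, 102.67, 78.33, 61.00, 46.67, 36.33, 0.00 m³/s.
The maximum is 133.00 m³/s, occurring at the reading for t = 3 h.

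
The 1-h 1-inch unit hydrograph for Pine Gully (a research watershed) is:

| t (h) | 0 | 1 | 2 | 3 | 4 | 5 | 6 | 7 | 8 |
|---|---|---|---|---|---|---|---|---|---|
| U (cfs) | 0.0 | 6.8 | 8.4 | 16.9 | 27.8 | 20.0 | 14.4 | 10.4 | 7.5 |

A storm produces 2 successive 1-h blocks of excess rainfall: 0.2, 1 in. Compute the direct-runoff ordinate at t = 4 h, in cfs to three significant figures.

By discrete convolution, Q_j = Σ (P_i / 1 in) · U_{j−i}.
At t = 4 h (j=4): Q = (0.2/1)·27.8 + (1/1)·16.9 = 22.5 cfs.

Q ≈ 22.5 cfs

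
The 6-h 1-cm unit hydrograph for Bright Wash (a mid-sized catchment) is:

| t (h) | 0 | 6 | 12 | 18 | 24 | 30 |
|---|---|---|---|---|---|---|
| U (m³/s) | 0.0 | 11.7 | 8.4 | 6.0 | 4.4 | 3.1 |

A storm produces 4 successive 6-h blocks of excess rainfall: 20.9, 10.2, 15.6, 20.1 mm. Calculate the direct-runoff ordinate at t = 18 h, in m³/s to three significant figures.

By discrete convolution, Q_j = Σ (P_i / 10 mm) · U_{j−i}.
At t = 18 h (j=3): Q = (20.9/10)·6.0 + (10.2/10)·8.4 + (15.6/10)·11.7 + (20.1/10)·0.0 = 39.4 m³/s.

Q ≈ 39.4 m³/s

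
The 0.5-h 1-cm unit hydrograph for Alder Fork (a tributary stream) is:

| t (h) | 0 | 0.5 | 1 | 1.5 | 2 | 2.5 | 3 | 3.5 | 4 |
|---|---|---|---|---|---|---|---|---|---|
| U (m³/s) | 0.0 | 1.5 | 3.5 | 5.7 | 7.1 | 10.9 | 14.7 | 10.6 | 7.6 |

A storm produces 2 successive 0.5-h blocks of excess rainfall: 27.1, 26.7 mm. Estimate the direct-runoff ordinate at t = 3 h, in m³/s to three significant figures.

By discrete convolution, Q_j = Σ (P_i / 10 mm) · U_{j−i}.
At t = 3 h (j=6): Q = (27.1/10)·14.7 + (26.7/10)·10.9 = 68.9 m³/s.

Q ≈ 68.9 m³/s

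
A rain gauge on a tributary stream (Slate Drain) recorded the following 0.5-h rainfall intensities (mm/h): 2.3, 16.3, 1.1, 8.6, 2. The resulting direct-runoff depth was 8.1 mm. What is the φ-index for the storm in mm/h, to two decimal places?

φ ≈ 4.35 mm/h

Only the 2 blocks with intensity above φ contribute runoff: 16.3, 8.6 mm/h.
Σ(I−φ)·Δt = d  ⇒  (16.3+8.6 − 2φ)·0.5 = 8.1
φ = (24.90 − 8.1/0.5) / 2 = 4.35 mm/h.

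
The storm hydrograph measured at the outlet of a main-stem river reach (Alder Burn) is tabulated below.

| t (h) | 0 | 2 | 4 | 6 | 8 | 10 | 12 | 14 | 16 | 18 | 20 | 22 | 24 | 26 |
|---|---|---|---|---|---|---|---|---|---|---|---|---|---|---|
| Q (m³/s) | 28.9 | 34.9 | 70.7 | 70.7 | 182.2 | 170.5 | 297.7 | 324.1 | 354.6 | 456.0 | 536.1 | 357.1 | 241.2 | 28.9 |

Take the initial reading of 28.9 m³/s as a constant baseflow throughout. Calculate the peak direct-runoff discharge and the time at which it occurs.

Subtracting baseflow gives direct-runoff ordinates: 0.0, 6.0, 41.8, 41.8, 153.3, 141.6, 268.8, 295.2, 325.7, 427.1, 507.2, 328.2, 212.3, 0.0 m³/s.
The maximum is 507.2 m³/s, occurring at the reading for t = 20 h.

Q_p = 507.2 m³/s at t = 20 h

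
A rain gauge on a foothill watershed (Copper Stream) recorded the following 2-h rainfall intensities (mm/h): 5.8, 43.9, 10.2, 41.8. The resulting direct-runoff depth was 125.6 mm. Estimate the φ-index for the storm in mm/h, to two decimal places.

Only the 2 blocks with intensity above φ contribute runoff: 43.9, 41.8 mm/h.
Σ(I−φ)·Δt = d  ⇒  (43.9+41.8 − 2φ)·2 = 125.6
φ = (85.70 − 125.6/2) / 2 = 11.45 mm/h.

φ ≈ 11.45 mm/h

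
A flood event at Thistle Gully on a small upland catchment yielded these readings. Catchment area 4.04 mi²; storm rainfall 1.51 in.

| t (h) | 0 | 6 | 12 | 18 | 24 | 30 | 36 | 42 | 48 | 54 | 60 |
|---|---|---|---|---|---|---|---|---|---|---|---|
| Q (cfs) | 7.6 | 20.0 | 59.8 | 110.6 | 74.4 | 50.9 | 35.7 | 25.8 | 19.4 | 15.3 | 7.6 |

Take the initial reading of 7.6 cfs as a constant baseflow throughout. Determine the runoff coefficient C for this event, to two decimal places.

C ≈ 0.52

ΣQ_DR = 343.5 cfs; V = ΣQ_DR·Δt = 7.420 × 10^6 ft³.
Runoff depth d = V / A = 0.7905 in.
C = d / P = 0.7905 / 1.51 = 0.52.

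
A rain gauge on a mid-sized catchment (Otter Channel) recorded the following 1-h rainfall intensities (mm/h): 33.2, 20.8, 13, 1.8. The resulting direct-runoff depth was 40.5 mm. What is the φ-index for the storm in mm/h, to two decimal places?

Only the 3 blocks with intensity above φ contribute runoff: 33.2, 20.8, 13 mm/h.
Σ(I−φ)·Δt = d  ⇒  (33.2+20.8+13 − 3φ)·1 = 40.5
φ = (67.00 − 40.5/1) / 3 = 8.83 mm/h.

φ ≈ 8.83 mm/h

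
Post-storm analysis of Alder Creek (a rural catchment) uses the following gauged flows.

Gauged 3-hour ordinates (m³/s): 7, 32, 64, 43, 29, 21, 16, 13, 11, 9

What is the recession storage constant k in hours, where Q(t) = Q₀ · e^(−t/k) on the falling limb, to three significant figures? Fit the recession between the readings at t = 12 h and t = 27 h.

On the falling limb, Q drops from 29 to 9 m³/s between t = 12 h and t = 27 h (Δt = 15 h).
k = −Δt / ln(Q₂/Q₁) = −15 / ln(9/29) = 12.8 h.

k ≈ 12.8 h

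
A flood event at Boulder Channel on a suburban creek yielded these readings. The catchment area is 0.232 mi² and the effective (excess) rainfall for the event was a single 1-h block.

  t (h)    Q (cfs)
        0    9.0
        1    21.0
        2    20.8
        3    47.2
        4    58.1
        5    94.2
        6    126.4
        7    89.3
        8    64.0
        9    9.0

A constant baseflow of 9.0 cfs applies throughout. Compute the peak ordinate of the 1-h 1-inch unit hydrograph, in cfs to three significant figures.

U_p ≈ 39.1 cfs

Direct runoff: 0.0, 12.0, 11.8, 38.2, 49.1, 85.2, 117.4, 80.3, 55.0, 0.0 cfs; ΣQ_DR = 449.0 cfs, peak = 117.4 cfs.
Runoff depth d = ΣQ_DR·Δt / A = 449.0 × 3600 / (0.232 mi²) = 2.999 in.
The 1-inch UH is the DRH scaled by (1 in)/d, so U_p = 117.4 × 1/2.999 = 39.1 cfs.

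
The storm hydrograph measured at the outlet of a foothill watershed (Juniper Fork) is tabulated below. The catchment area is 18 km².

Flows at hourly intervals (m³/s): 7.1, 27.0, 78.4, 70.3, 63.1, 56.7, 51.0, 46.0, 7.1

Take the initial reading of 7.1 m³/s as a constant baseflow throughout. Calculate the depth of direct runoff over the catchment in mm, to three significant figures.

Direct runoff: 0.0, 19.9, 71.3, 63.2, 56.0, 49.6, 43.9, 38.9, 0.0 m³/s; ΣQ_DR = 342.8 m³/s.
V = ΣQ_DR · Δt = 342.8 × 3600 s = 1.234 × 10^6 m³.
Over A = 18 km², depth = V / A = 68.6 mm.

d ≈ 68.6 mm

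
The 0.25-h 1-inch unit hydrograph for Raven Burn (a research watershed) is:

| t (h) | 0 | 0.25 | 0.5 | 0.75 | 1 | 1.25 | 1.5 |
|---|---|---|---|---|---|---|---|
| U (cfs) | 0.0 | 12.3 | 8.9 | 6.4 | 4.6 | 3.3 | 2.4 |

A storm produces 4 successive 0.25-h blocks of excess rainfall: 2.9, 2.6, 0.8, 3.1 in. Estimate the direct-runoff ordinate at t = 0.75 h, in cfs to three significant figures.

By discrete convolution, Q_j = Σ (P_i / 1 in) · U_{j−i}.
At t = 0.75 h (j=3): Q = (2.9/1)·6.4 + (2.6/1)·8.9 + (0.8/1)·12.3 + (3.1/1)·0.0 = 51.5 cfs.

Q ≈ 51.5 cfs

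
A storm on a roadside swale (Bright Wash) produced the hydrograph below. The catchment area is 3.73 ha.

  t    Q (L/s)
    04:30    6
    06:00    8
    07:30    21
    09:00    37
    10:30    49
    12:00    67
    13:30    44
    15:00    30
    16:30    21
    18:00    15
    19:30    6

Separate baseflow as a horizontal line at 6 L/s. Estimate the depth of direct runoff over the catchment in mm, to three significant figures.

Direct runoff: 0.0, 2.0, 15.0, 31.0, 43.0, 61.0, 38.0, 24.0, 15.0, 9.0, 0.0 L/s; ΣQ_DR = 238.0 L/s.
V = ΣQ_DR · Δt = 238.0 × 5400 s = 1.285 × 10^6 L.
Over A = 3.73 ha, depth = V / A = 34.5 mm.

d ≈ 34.5 mm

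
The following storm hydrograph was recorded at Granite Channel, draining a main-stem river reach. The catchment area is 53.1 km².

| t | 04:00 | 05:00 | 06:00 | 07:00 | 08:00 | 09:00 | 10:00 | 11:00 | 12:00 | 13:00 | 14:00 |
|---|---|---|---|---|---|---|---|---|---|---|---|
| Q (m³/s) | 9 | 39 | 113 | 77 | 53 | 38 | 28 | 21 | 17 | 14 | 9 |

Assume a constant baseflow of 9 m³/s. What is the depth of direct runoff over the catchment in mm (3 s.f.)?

Direct runoff: 0.0, 30.0, 104.0, 68.0, 44.0, 29.0, 19.0, 12.0, 8.0, 5.0, 0.0 m³/s; ΣQ_DR = 319.0 m³/s.
V = ΣQ_DR · Δt = 319.0 × 3600 s = 1.148 × 10^6 m³.
Over A = 53.1 km², depth = V / A = 21.6 mm.

d ≈ 21.6 mm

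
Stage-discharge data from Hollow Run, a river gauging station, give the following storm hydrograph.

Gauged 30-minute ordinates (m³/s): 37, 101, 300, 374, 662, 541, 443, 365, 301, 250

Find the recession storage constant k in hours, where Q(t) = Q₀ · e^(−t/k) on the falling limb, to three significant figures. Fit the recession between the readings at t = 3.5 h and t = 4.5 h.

k ≈ 2.64 h

On the falling limb, Q drops from 365 to 250 m³/s between t = 3.5 h and t = 4.5 h (Δt = 1 h).
k = −Δt / ln(Q₂/Q₁) = −1 / ln(250/365) = 2.64 h.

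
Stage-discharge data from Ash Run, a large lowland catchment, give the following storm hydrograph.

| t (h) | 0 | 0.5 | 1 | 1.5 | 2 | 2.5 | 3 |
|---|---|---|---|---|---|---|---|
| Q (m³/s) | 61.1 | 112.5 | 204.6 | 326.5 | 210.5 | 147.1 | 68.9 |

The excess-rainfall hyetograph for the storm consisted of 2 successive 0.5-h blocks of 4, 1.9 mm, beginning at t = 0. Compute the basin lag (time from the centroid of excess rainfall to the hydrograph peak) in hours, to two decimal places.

Centroid of excess rainfall: t_c = Σ P_i·t̄_i / ΣP_i = 0.4110 h (block centres at 0.25, 0.75 h).
Hydrograph peak occurs at t = 1.5 h, so basin lag t_L = 1.5 − 0.4110 = 1.09 h.

t_L ≈ 1.09 h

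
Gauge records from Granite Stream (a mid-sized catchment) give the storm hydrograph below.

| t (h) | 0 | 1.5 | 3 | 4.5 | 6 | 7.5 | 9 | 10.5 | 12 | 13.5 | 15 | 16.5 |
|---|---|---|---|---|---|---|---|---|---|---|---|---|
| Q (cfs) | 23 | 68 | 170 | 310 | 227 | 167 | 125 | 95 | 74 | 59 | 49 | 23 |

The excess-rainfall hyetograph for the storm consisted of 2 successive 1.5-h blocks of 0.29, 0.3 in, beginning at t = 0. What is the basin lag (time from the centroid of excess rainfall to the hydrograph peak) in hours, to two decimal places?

t_L ≈ 2.99 h

Centroid of excess rainfall: t_c = Σ P_i·t̄_i / ΣP_i = 1.5127 h (block centres at 0.75, 2.25 h).
Hydrograph peak occurs at t = 4.5 h, so basin lag t_L = 4.5 − 1.5127 = 2.99 h.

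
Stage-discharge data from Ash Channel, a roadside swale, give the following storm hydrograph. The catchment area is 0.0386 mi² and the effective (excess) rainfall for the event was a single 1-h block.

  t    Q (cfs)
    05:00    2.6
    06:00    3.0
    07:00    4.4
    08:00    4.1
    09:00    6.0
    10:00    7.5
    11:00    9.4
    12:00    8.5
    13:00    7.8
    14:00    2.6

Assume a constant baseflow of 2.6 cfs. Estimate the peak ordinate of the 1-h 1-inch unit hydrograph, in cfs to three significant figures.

Direct runoff: 0.0, 0.4, 1.8, 1.5, 3.4, 4.9, 6.8, 5.9, 5.2, 0.0 cfs; ΣQ_DR = 29.90 cfs, peak = 6.8 cfs.
Runoff depth d = ΣQ_DR·Δt / A = 29.90 × 3600 / (0.0386 mi²) = 1.200 in.
The 1-inch UH is the DRH scaled by (1 in)/d, so U_p = 6.8 × 1/1.200 = 5.67 cfs.

U_p ≈ 5.67 cfs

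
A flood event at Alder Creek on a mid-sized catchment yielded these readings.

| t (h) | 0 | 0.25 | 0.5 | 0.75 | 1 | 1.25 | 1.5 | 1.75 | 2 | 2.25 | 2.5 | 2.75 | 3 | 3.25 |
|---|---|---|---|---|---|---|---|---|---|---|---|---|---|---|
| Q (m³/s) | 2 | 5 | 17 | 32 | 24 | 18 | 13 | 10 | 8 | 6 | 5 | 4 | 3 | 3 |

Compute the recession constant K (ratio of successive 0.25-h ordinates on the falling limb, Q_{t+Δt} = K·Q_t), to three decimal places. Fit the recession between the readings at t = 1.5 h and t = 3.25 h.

K ≈ 0.811

Using the recession-limb readings at t = 1.5 h and t = 3.25 h: Q falls from 13 to 3 m³/s over 7 intervals.
K = (Q₂/Q₁)^(1/7) = (3/13)^(1/7) = 0.811.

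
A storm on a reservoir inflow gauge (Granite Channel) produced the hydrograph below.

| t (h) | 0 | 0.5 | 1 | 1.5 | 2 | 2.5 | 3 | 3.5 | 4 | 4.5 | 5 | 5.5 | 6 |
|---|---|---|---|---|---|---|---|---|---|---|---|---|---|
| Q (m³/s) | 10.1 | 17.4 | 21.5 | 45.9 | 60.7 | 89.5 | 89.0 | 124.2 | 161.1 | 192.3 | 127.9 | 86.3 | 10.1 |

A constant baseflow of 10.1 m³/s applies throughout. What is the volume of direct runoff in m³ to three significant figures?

V ≈ 1.63 × 10^6 m³

Direct-runoff ordinates (Q − Q_b): 0.0, 7.3, 11.4, 35.8, 50.6, 79.4, 78.9, 114.1, 151.0, 182.2, 117.8, 76.2, 0.0 m³/s.
ΣQ_DR = 904.7 m³/s.
With Δt = 0.5 h = 1800 s, V = ΣQ_DR · Δt = 904.7 × 1800 = 1.63 × 10^6 m³.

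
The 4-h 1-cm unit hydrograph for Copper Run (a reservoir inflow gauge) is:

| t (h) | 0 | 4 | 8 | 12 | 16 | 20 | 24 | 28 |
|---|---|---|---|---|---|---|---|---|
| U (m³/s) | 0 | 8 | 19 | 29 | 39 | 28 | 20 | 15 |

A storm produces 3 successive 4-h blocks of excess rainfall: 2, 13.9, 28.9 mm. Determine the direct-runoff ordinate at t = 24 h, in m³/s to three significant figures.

By discrete convolution, Q_j = Σ (P_i / 10 mm) · U_{j−i}.
At t = 24 h (j=6): Q = (2/10)·20 + (13.9/10)·28 + (28.9/10)·39 = 156 m³/s.

Q ≈ 156 m³/s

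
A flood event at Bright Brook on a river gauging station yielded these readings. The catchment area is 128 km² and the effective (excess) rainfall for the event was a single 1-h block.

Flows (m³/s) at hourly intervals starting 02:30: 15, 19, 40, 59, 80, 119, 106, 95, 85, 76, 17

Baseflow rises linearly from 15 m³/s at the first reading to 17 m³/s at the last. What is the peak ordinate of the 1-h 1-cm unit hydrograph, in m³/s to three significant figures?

Direct runoff: 0.00, 3.80, 24.60, 43.40, 64.20, 103.00, 89.80, 78.60, 68.40, 59.20, 0.00 m³/s; ΣQ_DR = 535.0 m³/s, peak = 103.00 m³/s.
Runoff depth d = ΣQ_DR·Δt / A = 535.0 × 3600 / (128 km²) = 15.05 mm.
The 1-cm UH is the DRH scaled by (10 mm)/d, so U_p = 103.00 × 10/15.05 = 68.5 m³/s.

U_p ≈ 68.5 m³/s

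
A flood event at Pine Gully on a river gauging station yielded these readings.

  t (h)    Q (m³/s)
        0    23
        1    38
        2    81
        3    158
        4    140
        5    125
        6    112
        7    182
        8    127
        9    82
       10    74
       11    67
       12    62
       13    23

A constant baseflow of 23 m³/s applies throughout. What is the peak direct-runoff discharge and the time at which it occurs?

Subtracting baseflow gives direct-runoff ordinates: 0.0, 15.0, 58.0, 135.0, 117.0, 102.0, 89.0, 159.0, 104.0, 59.0, 51.0, 44.0, 39.0, 0.0 m³/s.
The maximum is 159.0 m³/s, occurring at the reading for t = 7 h.

Q_p = 159.0 m³/s at t = 7 h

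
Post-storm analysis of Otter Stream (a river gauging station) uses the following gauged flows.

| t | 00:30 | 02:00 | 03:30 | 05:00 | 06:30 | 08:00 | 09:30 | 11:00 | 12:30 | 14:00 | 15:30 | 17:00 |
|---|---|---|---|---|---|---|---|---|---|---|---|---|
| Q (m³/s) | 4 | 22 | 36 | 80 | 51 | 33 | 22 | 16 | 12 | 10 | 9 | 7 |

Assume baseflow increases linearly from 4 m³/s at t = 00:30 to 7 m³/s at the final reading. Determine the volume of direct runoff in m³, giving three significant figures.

V ≈ 1.27 × 10^6 m³

Direct-runoff ordinates (Q − Q_b): 0.00, 17.73, 31.45, 75.18, 45.91, 27.64, 16.36, 10.09, 5.82, 3.55, 2.27, 0.00 m³/s.
ΣQ_DR = 236.0 m³/s.
With Δt = 1.5 h = 5400 s, V = ΣQ_DR · Δt = 236.0 × 5400 = 1.27 × 10^6 m³.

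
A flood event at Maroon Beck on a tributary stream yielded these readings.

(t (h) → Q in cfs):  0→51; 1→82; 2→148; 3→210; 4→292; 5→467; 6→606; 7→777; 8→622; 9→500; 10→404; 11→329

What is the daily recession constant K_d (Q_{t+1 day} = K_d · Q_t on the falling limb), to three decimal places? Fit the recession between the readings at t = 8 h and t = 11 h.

Between t = 8 h and t = 11 h the flow falls from 622 to 329 cfs over 3×1 h = 3 h.
Per-interval ratio K = (329/622)^(1/3) = 0.8087; K_d = K^(24/1) = 0.006.

K_d ≈ 0.006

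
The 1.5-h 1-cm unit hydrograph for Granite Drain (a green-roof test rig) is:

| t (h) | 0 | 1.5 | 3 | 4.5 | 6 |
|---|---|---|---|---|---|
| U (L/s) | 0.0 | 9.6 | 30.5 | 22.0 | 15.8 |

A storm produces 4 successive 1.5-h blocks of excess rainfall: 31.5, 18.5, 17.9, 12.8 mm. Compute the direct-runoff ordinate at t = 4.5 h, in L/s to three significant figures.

By discrete convolution, Q_j = Σ (P_i / 10 mm) · U_{j−i}.
At t = 4.5 h (j=3): Q = (31.5/10)·22.0 + (18.5/10)·30.5 + (17.9/10)·9.6 + (12.8/10)·0.0 = 143 L/s.

Q ≈ 143 L/s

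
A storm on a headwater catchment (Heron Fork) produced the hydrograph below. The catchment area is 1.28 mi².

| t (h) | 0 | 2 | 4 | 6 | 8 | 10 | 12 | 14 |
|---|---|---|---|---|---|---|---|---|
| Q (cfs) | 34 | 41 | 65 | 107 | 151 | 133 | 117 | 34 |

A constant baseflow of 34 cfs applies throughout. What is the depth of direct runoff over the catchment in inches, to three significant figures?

Direct runoff: 0.0, 7.0, 31.0, 73.0, 117.0, 99.0, 83.0, 0.0 cfs; ΣQ_DR = 410.0 cfs.
V = ΣQ_DR · Δt = 410.0 × 7200 s = 2.952 × 10^6 ft³.
Over A = 1.28 mi², depth = V / A = 0.993 in.

d ≈ 0.993 in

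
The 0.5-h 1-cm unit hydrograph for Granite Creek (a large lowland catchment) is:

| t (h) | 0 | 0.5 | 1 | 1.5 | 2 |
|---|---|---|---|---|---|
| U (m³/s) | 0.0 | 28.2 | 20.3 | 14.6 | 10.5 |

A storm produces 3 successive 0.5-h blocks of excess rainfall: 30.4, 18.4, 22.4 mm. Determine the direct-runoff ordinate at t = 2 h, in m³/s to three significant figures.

Q ≈ 104 m³/s

By discrete convolution, Q_j = Σ (P_i / 10 mm) · U_{j−i}.
At t = 2 h (j=4): Q = (30.4/10)·10.5 + (18.4/10)·14.6 + (22.4/10)·20.3 = 104 m³/s.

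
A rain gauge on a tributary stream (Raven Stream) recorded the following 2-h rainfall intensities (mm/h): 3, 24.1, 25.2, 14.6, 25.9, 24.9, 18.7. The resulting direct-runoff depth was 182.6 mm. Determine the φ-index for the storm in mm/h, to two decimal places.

φ ≈ 7.02 mm/h

Only the 6 blocks with intensity above φ contribute runoff: 24.1, 25.2, 14.6, 25.9, 24.9, 18.7 mm/h.
Σ(I−φ)·Δt = d  ⇒  (24.1+25.2+14.6+25.9+24.9+18.7 − 6φ)·2 = 182.6
φ = (133.4 − 182.6/2) / 6 = 7.02 mm/h.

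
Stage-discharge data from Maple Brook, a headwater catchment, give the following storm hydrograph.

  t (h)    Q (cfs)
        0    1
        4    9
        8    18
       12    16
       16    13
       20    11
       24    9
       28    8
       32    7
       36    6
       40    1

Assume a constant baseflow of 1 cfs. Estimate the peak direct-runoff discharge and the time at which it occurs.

Subtracting baseflow gives direct-runoff ordinates: 0.0, 8.0, 17.0, 15.0, 12.0, 10.0, 8.0, 7.0, 6.0, 5.0, 0.0 cfs.
The maximum is 17.0 cfs, occurring at the reading for t = 8 h.

Q_p = 17.0 cfs at t = 8 h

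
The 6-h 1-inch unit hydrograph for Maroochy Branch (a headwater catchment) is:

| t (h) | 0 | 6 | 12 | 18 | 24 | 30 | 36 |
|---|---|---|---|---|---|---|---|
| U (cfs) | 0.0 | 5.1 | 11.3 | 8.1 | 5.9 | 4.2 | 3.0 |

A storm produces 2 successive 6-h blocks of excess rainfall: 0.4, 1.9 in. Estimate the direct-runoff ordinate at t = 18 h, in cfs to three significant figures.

By discrete convolution, Q_j = Σ (P_i / 1 in) · U_{j−i}.
At t = 18 h (j=3): Q = (0.4/1)·8.1 + (1.9/1)·11.3 = 24.7 cfs.

Q ≈ 24.7 cfs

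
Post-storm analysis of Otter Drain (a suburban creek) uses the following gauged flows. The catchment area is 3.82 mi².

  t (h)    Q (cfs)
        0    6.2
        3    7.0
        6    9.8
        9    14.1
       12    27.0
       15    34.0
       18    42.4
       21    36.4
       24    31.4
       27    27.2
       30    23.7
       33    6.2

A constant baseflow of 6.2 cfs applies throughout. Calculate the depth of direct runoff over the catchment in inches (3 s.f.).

Direct runoff: 0.0, 0.8, 3.6, 7.9, 20.8, 27.8, 36.2, 30.2, 25.2, 21.0, 17.5, 0.0 cfs; ΣQ_DR = 191.0 cfs.
V = ΣQ_DR · Δt = 191.0 × 10800 s = 2.063 × 10^6 ft³.
Over A = 3.82 mi², depth = V / A = 0.232 in.

d ≈ 0.232 in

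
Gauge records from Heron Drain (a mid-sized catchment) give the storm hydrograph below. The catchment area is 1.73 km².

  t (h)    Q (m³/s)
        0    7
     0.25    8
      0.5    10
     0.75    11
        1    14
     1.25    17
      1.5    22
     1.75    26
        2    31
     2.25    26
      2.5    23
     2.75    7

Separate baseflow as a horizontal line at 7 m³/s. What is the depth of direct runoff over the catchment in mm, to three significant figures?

Direct runoff: 0.0, 1.0, 3.0, 4.0, 7.0, 10.0, 15.0, 19.0, 24.0, 19.0, 16.0, 0.0 m³/s; ΣQ_DR = 118.0 m³/s.
V = ΣQ_DR · Δt = 118.0 × 900 s = 1.062 × 10^5 m³.
Over A = 1.73 km², depth = V / A = 61.4 mm.

d ≈ 61.4 mm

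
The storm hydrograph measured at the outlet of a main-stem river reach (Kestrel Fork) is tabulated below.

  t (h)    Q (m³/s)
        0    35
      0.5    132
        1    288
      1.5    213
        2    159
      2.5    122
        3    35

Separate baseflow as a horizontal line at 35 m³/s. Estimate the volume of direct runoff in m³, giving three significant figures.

V ≈ 1.33 × 10^6 m³

Direct-runoff ordinates (Q − Q_b): 0.0, 97.0, 253.0, 178.0, 124.0, 87.0, 0.0 m³/s.
ΣQ_DR = 739.0 m³/s.
With Δt = 0.5 h = 1800 s, V = ΣQ_DR · Δt = 739.0 × 1800 = 1.33 × 10^6 m³.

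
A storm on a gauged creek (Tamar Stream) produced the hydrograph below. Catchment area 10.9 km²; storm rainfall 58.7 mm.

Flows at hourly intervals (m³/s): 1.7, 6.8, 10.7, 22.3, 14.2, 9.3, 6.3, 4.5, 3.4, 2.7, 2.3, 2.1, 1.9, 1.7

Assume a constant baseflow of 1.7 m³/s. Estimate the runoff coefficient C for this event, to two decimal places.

C ≈ 0.37

ΣQ_DR = 66.10 m³/s; V = ΣQ_DR·Δt = 2.380 × 10^5 m³.
Runoff depth d = V / A = 21.83 mm.
C = d / P = 21.83 / 58.7 = 0.37.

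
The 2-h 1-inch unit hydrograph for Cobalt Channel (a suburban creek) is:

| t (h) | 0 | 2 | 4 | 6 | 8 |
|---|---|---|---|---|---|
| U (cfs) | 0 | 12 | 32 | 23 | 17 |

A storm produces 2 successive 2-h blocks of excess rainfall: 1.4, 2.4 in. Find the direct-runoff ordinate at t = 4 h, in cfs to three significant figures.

Q ≈ 73.6 cfs

By discrete convolution, Q_j = Σ (P_i / 1 in) · U_{j−i}.
At t = 4 h (j=2): Q = (1.4/1)·32 + (2.4/1)·12 = 73.6 cfs.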